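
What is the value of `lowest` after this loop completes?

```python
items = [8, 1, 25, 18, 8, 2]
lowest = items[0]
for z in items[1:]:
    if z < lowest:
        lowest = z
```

Minimum of [8, 1, 25, 18, 8, 2]
`lowest` takes the values: 8 → 1

Answer: 1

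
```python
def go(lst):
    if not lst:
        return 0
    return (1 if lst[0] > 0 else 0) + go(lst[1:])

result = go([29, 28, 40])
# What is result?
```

Count of positive elements in [29, 28, 40] = 3

Answer: 3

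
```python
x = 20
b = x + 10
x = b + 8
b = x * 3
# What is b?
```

Trace:
`x = 20` → x = 20
`b = x + 10` → b = 30
`x = b + 8` → x = 38
`b = x * 3` → b = 114
So b = 114

Answer: 114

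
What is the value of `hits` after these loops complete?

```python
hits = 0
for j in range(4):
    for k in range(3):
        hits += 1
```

4 * 3 = 12
`hits` takes the values: 0 → 1 → 2 → 3 → 4 → 5 → 6 → 7 → 8 → 9 → 10 → 11 → 12

Answer: 12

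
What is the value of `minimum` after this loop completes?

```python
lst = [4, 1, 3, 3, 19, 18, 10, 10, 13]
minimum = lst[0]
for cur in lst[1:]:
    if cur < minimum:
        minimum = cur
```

Minimum of [4, 1, 3, 3, 19, 18, 10, 10, 13]
`minimum` takes the values: 4 → 1

Answer: 1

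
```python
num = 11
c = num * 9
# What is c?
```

Trace:
`num = 11` → num = 11
`c = num * 9` → c = 99
So c = 99

Answer: 99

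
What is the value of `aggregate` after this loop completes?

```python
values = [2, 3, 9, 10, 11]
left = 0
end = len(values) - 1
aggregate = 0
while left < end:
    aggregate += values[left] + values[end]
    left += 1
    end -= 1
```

Sum of pairs from ends
`aggregate` takes the values: 0 → 13 → 26

Answer: 26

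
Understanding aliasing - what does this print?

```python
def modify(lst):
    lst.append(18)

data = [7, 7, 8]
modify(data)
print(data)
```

Key concept: function modifies passed list.
Step by step:
`data = [7, 7, 8]` → data = [7, 7, 8]
`modify(data)` → data = [7, 7, 8, 18]
`print(data)` → prints [7, 7, 8, 18]

Answer: [7, 7, 8, 18]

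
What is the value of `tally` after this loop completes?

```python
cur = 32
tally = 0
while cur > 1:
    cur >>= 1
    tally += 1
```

Count right shifts until 1
`tally` takes the values: 0 → 1 → 2 → 3 → 4 → 5

Answer: 5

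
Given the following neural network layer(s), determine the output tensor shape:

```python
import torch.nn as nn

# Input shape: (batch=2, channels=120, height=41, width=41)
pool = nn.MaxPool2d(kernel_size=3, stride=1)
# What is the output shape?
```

Input: (2, 120, 41, 41) -> Output: (2, 120, 39, 39)

Answer: (2, 120, 39, 39)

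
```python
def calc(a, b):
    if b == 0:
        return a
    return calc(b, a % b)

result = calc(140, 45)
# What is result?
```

calc(140, 45) -> calc(45, 5) -> calc(5, 0) -> 5

Answer: 5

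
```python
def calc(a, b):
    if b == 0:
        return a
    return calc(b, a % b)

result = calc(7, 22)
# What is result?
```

calc(7, 22) -> calc(22, 7) -> calc(7, 1) -> calc(1, 0) -> 1

Answer: 1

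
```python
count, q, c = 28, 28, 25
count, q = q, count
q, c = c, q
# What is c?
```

Trace:
`count, q, c = 28, 28, 25` → count = 28; q = 28; c = 25
`count, q = q, count` → count = 28; q = 28
`q, c = c, q` → q = 25; c = 28
So c = 28

Answer: 28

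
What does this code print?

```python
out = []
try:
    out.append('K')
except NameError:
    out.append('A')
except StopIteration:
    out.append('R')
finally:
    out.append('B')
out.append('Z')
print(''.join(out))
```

Execution trace: 'K' (try body, no exception) → 'B' (finally) → 'Z' (after the try/except). Output: KBZ

Answer: KBZ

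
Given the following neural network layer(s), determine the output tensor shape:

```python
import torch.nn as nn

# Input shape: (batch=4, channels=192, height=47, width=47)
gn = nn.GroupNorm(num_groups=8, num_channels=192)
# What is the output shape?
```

Input: (4, 192, 47, 47) -> Output: (4, 192, 47, 47)

Answer: (4, 192, 47, 47)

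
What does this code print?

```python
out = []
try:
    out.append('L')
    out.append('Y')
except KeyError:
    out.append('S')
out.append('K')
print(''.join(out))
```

Execution trace: 'L' (try body) → 'Y' (try body, no exception) → 'K' (after the try/except). Output: LYK

Answer: LYK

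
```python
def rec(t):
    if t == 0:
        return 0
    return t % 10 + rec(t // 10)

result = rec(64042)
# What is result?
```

Sum of digits of 64042: 2 + 4 + 0 + 4 + 6 = 16

Answer: 16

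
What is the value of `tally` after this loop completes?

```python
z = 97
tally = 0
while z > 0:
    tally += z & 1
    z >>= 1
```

Count set bits in 97 (binary: 0b1100001)
`tally` takes the values: 0 → 1 → 2 → 3

Answer: 3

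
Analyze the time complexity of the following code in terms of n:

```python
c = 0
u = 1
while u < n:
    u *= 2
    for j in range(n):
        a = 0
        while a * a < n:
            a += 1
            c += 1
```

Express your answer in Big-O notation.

Each loop level contributes: log n × n × √n. Multiplying the contributions gives O(n√n log n).

Answer: O(n√n log n)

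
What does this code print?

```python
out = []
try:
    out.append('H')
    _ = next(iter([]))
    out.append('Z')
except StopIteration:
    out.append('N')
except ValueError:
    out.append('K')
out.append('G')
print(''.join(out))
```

Execution trace: 'H' (try body) → 'N' (except StopIteration) → 'G' (after the try/except). Output: HNG

Answer: HNG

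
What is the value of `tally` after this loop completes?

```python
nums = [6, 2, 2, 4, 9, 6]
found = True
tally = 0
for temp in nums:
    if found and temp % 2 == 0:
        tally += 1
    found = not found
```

Count even values at even positions
`tally` takes the values: 0 → 1 → 2

Answer: 2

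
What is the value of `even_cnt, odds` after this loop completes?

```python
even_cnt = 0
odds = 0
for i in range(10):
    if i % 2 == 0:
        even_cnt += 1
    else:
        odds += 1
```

Count evens and odds in range(10)
`even_cnt, odds` takes the values: (0, 0) → (1, 0) → (1, 1) → (2, 1) → (2, 2) → (3, 2) → (3, 3) → (4, 3) → (4, 4) → (5, 4) → (5, 5)

Answer: 5, 5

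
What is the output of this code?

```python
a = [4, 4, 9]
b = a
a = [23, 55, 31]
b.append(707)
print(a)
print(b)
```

Key concept: rebinding vs mutation: a is rebound to a new list, b still points at the original.
Step by step:
`a = [4, 4, 9]` → a = [4, 4, 9]
`b = a` → b = [4, 4, 9] (same object as a)
`a = [23, 55, 31]` → a = [23, 55, 31]
`b.append(707)` → b = [4, 4, 9, 707]
`print(a)` → prints [23, 55, 31]
`print(b)` → prints [4, 4, 9, 707]

Answer:
[23, 55, 31]
[4, 4, 9, 707]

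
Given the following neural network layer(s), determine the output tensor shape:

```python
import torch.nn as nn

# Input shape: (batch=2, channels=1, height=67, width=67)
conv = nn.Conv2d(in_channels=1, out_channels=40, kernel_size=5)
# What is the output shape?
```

Input: (2, 1, 67, 67) -> Output: (2, 40, 63, 63)

Answer: (2, 40, 63, 63)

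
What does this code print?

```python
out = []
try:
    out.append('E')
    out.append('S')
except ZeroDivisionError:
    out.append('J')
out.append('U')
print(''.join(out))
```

Execution trace: 'E' (try body) → 'S' (try body, no exception) → 'U' (after the try/except). Output: ESU

Answer: ESU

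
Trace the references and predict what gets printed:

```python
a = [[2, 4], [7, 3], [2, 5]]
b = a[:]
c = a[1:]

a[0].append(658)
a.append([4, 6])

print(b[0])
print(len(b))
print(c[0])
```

Key concept: slice with nested mutation.
Step by step:
`a = [[2, 4], [7, 3], [2, 5]]` → a = [[2, 4], [7, 3], [2, 5]]
`b = a[:]` → b = [[2, 4], [7, 3], [2, 5]]
`c = a[1:]` → c = [[7, 3], [2, 5]]
`a[0].append(658)` → a = [[2, 4, 658], [7, 3], [2, 5]]; b = [[2, 4, 658], [7, 3], [2, 5]]
`a.append([4, 6])` → a = [[2, 4, 658], [7, 3], [2, 5], [4, 6]]
`print(b[0])` → prints [2, 4, 658]
`print(len(b))` → prints 3
`print(c[0])` → prints [7, 3]

Answer:
[2, 4, 658]
3
[7, 3]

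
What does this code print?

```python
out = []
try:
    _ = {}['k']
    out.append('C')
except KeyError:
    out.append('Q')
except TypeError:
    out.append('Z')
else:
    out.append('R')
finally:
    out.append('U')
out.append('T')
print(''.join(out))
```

Execution trace: 'Q' (except KeyError) → 'U' (finally) → 'T' (after the try/except). Output: QUT

Answer: QUT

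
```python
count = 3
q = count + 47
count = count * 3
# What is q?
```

Trace:
`count = 3` → count = 3
`q = count + 47` → q = 50
`count = count * 3` → count = 9
So q = 50

Answer: 50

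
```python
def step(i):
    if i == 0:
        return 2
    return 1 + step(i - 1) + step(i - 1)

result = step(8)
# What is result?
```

step(i) = 1 + 2·step(i-1), step(0)=2. Closed form: (2+1)·2^8 - 1 = 767.

Answer: 767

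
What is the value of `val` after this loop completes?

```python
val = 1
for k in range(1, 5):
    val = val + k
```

Start at 1, add 1 through 4
`val` takes the values: 1 → 2 → 4 → 7 → 11

Answer: 11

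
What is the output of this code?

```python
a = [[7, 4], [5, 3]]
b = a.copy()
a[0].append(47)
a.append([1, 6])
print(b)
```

Key concept: shallow copy with nested lists.
Step by step:
`a = [[7, 4], [5, 3]]` → a = [[7, 4], [5, 3]]
`b = a.copy()` → b = [[7, 4], [5, 3]]
`a[0].append(47)` → a = [[7, 4, 47], [5, 3]]; b = [[7, 4, 47], [5, 3]]
`a.append([1, 6])` → a = [[7, 4, 47], [5, 3], [1, 6]]
`print(b)` → prints [[7, 4, 47], [5, 3]]

Answer: [[7, 4, 47], [5, 3]]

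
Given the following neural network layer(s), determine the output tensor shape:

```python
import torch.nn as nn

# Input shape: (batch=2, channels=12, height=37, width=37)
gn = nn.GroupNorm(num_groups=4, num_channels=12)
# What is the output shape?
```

Input: (2, 12, 37, 37) -> Output: (2, 12, 37, 37)

Answer: (2, 12, 37, 37)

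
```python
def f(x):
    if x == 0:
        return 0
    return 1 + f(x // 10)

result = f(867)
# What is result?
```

Count of digits of 867: 3

Answer: 3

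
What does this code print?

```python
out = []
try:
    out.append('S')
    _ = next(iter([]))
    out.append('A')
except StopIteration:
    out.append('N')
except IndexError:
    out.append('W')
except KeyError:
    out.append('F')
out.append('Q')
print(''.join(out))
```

Execution trace: 'S' (try body) → 'N' (except StopIteration) → 'Q' (after the try/except). Output: SNQ

Answer: SNQ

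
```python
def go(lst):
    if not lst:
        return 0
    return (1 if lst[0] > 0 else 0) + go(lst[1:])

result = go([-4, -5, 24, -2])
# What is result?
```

Count of positive elements in [-4, -5, 24, -2] = 1

Answer: 1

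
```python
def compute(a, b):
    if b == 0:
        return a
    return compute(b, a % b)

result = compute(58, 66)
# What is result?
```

compute(58, 66) -> compute(66, 58) -> compute(58, 8) -> compute(8, 2) -> compute(2, 0) -> 2

Answer: 2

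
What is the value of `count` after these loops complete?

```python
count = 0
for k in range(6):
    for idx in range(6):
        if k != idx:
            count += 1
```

6² - 6 (exclude diagonal)
`count` takes the values: 0 → 1 → 2 → 3 → 4 → 5 → 6 → 7 → 8 → 9 → 10 → 11 → 12 → 13 → 14 → 15 → 16 → 17 → 18 → 19 → 20 → 21 → 22 → 23 → 24 → 25 → 26 → 27 → 28 → 29 → 30

Answer: 30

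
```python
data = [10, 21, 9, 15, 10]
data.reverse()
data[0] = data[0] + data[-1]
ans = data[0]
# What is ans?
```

Trace:
`data = [10, 21, 9, 15, 10]` → data = [10, 21, 9, 15, 10]
`data.reverse()` → data = [10, 15, 9, 21, 10]
`data[0] = data[0] + data[-1]` → data = [20, 15, 9, 21, 10]
`ans = data[0]` → ans = 20
So ans = 20

Answer: 20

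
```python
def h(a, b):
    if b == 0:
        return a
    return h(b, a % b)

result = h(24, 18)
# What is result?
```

h(24, 18) -> h(18, 6) -> h(6, 0) -> 6

Answer: 6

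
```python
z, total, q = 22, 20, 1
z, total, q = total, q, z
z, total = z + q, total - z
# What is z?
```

Trace:
`z, total, q = 22, 20, 1` → z = 22; total = 20; q = 1
`z, total, q = total, q, z` → z = 20; total = 1; q = 22
`z, total = z + q, total - z` → z = 42; total = -19
So z = 42

Answer: 42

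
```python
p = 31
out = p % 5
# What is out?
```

Trace:
`p = 31` → p = 31
`out = p % 5` → out = 1
So out = 1

Answer: 1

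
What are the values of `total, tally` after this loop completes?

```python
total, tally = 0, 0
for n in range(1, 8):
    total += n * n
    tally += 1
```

Sum of squares and count
`total, tally` takes the values: (0, 0) → (1, 0) → (1, 1) → (5, 1) → (5, 2) → (14, 2) → (14, 3) → (30, 3) → (30, 4) → (55, 4) → (55, 5) → (91, 5) → (91, 6) → (140, 6) → (140, 7)

Answer: 140, 7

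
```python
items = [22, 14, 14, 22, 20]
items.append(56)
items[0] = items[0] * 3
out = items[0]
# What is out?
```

Trace:
`items = [22, 14, 14, 22, 20]` → items = [22, 14, 14, 22, 20]
`items.append(56)` → items = [22, 14, 14, 22, 20, 56]
`items[0] = items[0] * 3` → items = [66, 14, 14, 22, 20, 56]
`out = items[0]` → out = 66
So out = 66

Answer: 66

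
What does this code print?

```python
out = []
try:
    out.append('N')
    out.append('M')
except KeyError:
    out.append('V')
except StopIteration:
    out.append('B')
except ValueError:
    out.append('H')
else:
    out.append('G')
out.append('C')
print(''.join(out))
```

Execution trace: 'N' (try body) → 'M' (try body, no exception) → 'G' (else) → 'C' (after the try/except). Output: NMGC

Answer: NMGC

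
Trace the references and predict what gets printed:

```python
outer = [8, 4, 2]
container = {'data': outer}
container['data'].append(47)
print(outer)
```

Key concept: dict holds reference to list.
Step by step:
`outer = [8, 4, 2]` → outer = [8, 4, 2]
`container = {'data': outer}` → container = {'data': [8, 4, 2]}
`container['data'].append(47)` → outer = [8, 4, 2, 47]; container = {'data': [8, 4, 2, 47]}
`print(outer)` → prints [8, 4, 2, 47]

Answer: [8, 4, 2, 47]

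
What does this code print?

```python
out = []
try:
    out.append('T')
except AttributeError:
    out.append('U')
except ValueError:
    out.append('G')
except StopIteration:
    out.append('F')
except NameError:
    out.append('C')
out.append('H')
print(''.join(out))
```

Execution trace: 'T' (try body, no exception) → 'H' (after the try/except). Output: TH

Answer: TH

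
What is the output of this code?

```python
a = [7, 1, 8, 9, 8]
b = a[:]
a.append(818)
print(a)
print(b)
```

Key concept: slice [:] creates copy.
Step by step:
`a = [7, 1, 8, 9, 8]` → a = [7, 1, 8, 9, 8]
`b = a[:]` → b = [7, 1, 8, 9, 8]
`a.append(818)` → a = [7, 1, 8, 9, 8, 818]
`print(a)` → prints [7, 1, 8, 9, 8, 818]
`print(b)` → prints [7, 1, 8, 9, 8]

Answer:
[7, 1, 8, 9, 8, 818]
[7, 1, 8, 9, 8]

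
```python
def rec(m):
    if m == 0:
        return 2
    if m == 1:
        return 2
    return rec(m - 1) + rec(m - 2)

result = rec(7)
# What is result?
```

Build up from base cases: rec(0)=2, rec(1)=2, rec(2)=4, rec(3)=6, rec(4)=10, rec(5)=16, rec(6)=26, ..., rec(7)=42

Answer: 42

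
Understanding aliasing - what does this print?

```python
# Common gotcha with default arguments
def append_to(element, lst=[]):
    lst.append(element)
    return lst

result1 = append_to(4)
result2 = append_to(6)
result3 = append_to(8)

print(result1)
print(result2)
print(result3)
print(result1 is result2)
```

Key concept: mutable default argument gotcha.
Step by step:
`result1 = append_to(4)` → result1 = [4]
`result2 = append_to(6)` → result1 = [4, 6] (same object as result2); result2 = [4, 6] (same object as result1)
`result3 = append_to(8)` → result1 = [4, 6, 8] (same object as result2, result3); result2 = [4, 6, 8] (same object as result1, result3); result3 = [4, 6, 8] (same object as result1, result2)
`print(result1)` → prints [4, 6, 8]
`print(result2)` → prints [4, 6, 8]
`print(result3)` → prints [4, 6, 8]
`print(result1 is result2)` → prints True

Answer:
[4, 6, 8]
[4, 6, 8]
[4, 6, 8]
True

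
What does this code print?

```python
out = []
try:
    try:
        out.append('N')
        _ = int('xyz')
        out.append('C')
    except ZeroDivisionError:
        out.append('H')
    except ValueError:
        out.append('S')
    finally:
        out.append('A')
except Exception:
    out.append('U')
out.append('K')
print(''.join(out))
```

Execution trace: 'N' (inner try body) → 'S' (inner except ValueError) → 'A' (inner finally) → 'K' (after the try/except). Output: NSAK

Answer: NSAK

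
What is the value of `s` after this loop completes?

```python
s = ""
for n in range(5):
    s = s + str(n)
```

Concatenate digits 0 to 4
`s` takes the values: "" → "0" → "01" → "012" → "0123" → "01234"

Answer: "01234"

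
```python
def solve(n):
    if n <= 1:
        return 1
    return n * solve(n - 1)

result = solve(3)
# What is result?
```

solve(3) = 3 * 2 * 1 = 6

Answer: 6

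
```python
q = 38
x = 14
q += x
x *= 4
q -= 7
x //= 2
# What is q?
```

Trace:
`q = 38` → q = 38
`x = 14` → x = 14
`q += x` → q = 52
`x *= 4` → x = 56
`q -= 7` → q = 45
`x //= 2` → x = 28
So q = 45

Answer: 45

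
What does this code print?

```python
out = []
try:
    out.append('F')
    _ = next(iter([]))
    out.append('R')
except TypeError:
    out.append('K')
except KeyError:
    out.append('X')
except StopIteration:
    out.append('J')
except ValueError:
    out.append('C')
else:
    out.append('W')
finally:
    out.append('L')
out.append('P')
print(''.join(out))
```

Execution trace: 'F' (try body) → 'J' (except StopIteration) → 'L' (finally) → 'P' (after the try/except). Output: FJLP

Answer: FJLP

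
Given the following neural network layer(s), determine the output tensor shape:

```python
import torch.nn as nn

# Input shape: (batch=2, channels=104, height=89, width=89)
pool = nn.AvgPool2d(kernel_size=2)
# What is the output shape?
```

Input: (2, 104, 89, 89) -> Output: (2, 104, 44, 44)

Answer: (2, 104, 44, 44)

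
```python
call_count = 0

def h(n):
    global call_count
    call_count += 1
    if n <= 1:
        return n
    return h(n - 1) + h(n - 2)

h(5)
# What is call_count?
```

Calls(n) = 1 + Calls(n-1) + Calls(n-2); Calls(0)=Calls(1)=1. For n=5 this gives 15.

Answer: 15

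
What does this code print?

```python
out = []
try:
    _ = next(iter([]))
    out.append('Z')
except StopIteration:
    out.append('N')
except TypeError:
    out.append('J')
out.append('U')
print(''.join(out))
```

Execution trace: 'N' (except StopIteration) → 'U' (after the try/except). Output: NU

Answer: NU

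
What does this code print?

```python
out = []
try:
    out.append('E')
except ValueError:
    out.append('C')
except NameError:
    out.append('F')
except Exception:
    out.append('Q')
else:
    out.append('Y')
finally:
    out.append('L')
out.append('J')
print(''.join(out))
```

Execution trace: 'E' (try body, no exception) → 'Y' (else) → 'L' (finally) → 'J' (after the try/except). Output: EYLJ

Answer: EYLJ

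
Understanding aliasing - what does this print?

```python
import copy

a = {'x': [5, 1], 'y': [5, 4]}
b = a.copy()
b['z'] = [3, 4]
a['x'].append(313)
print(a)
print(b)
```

Key concept: shallow copy of dict with mutable values.
Step by step:
`a = {'x': [5, 1], 'y': [5, 4]}` → a = {'x': [5, 1], 'y': [5, 4]}
`b = a.copy()` → b = {'x': [5, 1], 'y': [5, 4]}
`b['z'] = [3, 4]` → b = {'x': [5, 1], 'y': [5, 4], 'z': [3, 4]}
`a['x'].append(313)` → a = {'x': [5, 1, 313], 'y': [5, 4]}; b = {'x': [5, 1, 313], 'y': [5, 4], 'z': [3, 4]}
`print(a)` → prints {'x': [5, 1, 313], 'y': [5, 4]}
`print(b)` → prints {'x': [5, 1, 313], 'y': [5, 4], 'z': [3, 4]}

Answer:
{'x': [5, 1, 313], 'y': [5, 4]}
{'x': [5, 1, 313], 'y': [5, 4], 'z': [3, 4]}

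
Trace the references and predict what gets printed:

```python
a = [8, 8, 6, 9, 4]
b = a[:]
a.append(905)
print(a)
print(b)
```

Key concept: slice [:] creates copy.
Step by step:
`a = [8, 8, 6, 9, 4]` → a = [8, 8, 6, 9, 4]
`b = a[:]` → b = [8, 8, 6, 9, 4]
`a.append(905)` → a = [8, 8, 6, 9, 4, 905]
`print(a)` → prints [8, 8, 6, 9, 4, 905]
`print(b)` → prints [8, 8, 6, 9, 4]

Answer:
[8, 8, 6, 9, 4, 905]
[8, 8, 6, 9, 4]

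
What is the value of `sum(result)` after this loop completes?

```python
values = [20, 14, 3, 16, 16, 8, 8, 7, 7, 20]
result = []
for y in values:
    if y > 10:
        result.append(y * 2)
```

Sum of doubled values > 10
`result` takes the values: [] → [40] → [40, 28] → [40, 28, 32] → [40, 28, 32, 32] → [40, 28, 32, 32, 40]
So `sum(result)` = 172

Answer: 172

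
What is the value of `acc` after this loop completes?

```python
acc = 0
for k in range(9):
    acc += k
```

Sum of 0 to 8 = 36
`acc` takes the values: 0 → 1 → 3 → 6 → 10 → 15 → 21 → 28 → 36

Answer: 36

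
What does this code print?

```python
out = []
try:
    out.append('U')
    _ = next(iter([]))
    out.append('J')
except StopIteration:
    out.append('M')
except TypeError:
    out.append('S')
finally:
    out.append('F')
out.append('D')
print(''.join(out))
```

Execution trace: 'U' (try body) → 'M' (except StopIteration) → 'F' (finally) → 'D' (after the try/except). Output: UMFD

Answer: UMFD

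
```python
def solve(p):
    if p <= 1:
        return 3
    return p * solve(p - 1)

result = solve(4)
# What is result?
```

solve(4) = 4 * 3 * 2 * 3 = 72

Answer: 72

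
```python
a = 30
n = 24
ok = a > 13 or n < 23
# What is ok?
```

Trace:
`a = 30` → a = 30
`n = 24` → n = 24
`ok = a > 13 or n < 23` → ok = True
So ok = True

Answer: True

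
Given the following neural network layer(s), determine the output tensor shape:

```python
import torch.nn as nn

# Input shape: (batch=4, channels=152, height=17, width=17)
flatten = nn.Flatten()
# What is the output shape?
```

Input: (4, 152, 17, 17) -> Output: (4, 43928)

Answer: (4, 43928)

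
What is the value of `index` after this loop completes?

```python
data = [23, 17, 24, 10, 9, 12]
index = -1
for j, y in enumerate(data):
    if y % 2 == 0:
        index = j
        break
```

First even number index in [23, 17, 24, 10, 9, 12]
`index` takes the values: -1 → 2

Answer: 2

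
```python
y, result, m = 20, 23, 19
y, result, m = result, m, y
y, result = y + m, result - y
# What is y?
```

Trace:
`y, result, m = 20, 23, 19` → y = 20; result = 23; m = 19
`y, result, m = result, m, y` → y = 23; result = 19; m = 20
`y, result = y + m, result - y` → y = 43; result = -4
So y = 43

Answer: 43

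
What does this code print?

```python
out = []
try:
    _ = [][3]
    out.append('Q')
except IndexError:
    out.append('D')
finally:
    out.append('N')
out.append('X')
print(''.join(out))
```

Execution trace: 'D' (except IndexError) → 'N' (finally) → 'X' (after the try/except). Output: DNX

Answer: DNX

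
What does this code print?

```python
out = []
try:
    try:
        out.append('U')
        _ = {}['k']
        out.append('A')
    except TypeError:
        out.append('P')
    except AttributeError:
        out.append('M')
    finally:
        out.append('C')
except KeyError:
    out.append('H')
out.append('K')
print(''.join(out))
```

Execution trace: 'U' (inner try body) → 'C' (inner finally) → 'H' (outer except KeyError) → 'K' (after the try/except). Output: UCHK

Answer: UCHK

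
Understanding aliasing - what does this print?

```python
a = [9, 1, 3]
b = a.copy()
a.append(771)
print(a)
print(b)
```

Key concept: list.copy() creates independent copy.
Step by step:
`a = [9, 1, 3]` → a = [9, 1, 3]
`b = a.copy()` → b = [9, 1, 3]
`a.append(771)` → a = [9, 1, 3, 771]
`print(a)` → prints [9, 1, 3, 771]
`print(b)` → prints [9, 1, 3]

Answer:
[9, 1, 3, 771]
[9, 1, 3]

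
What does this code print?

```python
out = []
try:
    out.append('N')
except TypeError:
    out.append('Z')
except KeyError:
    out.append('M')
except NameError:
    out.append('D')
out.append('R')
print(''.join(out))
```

Execution trace: 'N' (try body, no exception) → 'R' (after the try/except). Output: NR

Answer: NR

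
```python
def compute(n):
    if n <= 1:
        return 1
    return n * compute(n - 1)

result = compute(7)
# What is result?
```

compute(7) = 7 * 6 * 5 * 4 * 3 * 2 * 1 = 5040

Answer: 5040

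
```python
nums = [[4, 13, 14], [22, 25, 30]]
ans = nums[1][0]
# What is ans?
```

Trace:
`nums = [[4, 13, 14], [22, 25, 30]]` → nums = [[4, 13, 14], [22, 25, 30]]
`ans = nums[1][0]` → ans = 22
So ans = 22

Answer: 22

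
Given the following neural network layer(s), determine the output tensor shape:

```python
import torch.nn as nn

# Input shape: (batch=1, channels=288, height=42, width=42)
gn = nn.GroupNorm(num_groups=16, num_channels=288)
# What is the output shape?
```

Input: (1, 288, 42, 42) -> Output: (1, 288, 42, 42)

Answer: (1, 288, 42, 42)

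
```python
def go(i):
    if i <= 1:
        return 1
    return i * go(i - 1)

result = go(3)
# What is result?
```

go(3) = 3 * 2 * 1 = 6

Answer: 6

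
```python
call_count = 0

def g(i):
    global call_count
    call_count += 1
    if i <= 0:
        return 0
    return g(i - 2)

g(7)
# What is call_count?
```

Linear recursion stepping by 2: 5 calls from i=7 down to ≤0.

Answer: 5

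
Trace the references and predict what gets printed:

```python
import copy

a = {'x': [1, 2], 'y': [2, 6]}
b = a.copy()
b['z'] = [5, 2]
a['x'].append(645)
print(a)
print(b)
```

Key concept: shallow copy of dict with mutable values.
Step by step:
`a = {'x': [1, 2], 'y': [2, 6]}` → a = {'x': [1, 2], 'y': [2, 6]}
`b = a.copy()` → b = {'x': [1, 2], 'y': [2, 6]}
`b['z'] = [5, 2]` → b = {'x': [1, 2], 'y': [2, 6], 'z': [5, 2]}
`a['x'].append(645)` → a = {'x': [1, 2, 645], 'y': [2, 6]}; b = {'x': [1, 2, 645], 'y': [2, 6], 'z': [5, 2]}
`print(a)` → prints {'x': [1, 2, 645], 'y': [2, 6]}
`print(b)` → prints {'x': [1, 2, 645], 'y': [2, 6], 'z': [5, 2]}

Answer:
{'x': [1, 2, 645], 'y': [2, 6]}
{'x': [1, 2, 645], 'y': [2, 6], 'z': [5, 2]}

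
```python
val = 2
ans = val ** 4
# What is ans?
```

Trace:
`val = 2` → val = 2
`ans = val ** 4` → ans = 16
So ans = 16

Answer: 16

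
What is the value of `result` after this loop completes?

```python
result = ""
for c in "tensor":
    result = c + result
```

Reverse 'tensor'
`result` takes the values: "" → "t" → "et" → "net" → "snet" → "osnet" → "rosnet"

Answer: "rosnet"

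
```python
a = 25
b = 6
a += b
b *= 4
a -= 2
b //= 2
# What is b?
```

Trace:
`a = 25` → a = 25
`b = 6` → b = 6
`a += b` → a = 31
`b *= 4` → b = 24
`a -= 2` → a = 29
`b //= 2` → b = 12
So b = 12

Answer: 12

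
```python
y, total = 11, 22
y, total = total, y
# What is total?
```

Trace:
`y, total = 11, 22` → y = 11; total = 22
`y, total = total, y` → y = 22; total = 11
So total = 11

Answer: 11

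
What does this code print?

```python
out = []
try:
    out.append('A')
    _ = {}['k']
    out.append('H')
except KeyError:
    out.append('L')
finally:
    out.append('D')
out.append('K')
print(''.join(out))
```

Execution trace: 'A' (try body) → 'L' (except KeyError) → 'D' (finally) → 'K' (after the try/except). Output: ALDK

Answer: ALDK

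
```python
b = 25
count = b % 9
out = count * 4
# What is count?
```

Trace:
`b = 25` → b = 25
`count = b % 9` → count = 7
`out = count * 4` → out = 28
So count = 7

Answer: 7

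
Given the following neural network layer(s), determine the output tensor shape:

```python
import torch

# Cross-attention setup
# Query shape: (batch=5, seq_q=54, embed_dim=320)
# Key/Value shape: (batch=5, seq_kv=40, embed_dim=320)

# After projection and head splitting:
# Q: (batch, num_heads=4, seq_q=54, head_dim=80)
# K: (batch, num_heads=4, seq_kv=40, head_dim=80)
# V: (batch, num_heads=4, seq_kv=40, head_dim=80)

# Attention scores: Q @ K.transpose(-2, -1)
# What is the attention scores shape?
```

Input: (5, 54, 320) -> Output: (5, 4, 54, 40)

Answer: (5, 4, 54, 40)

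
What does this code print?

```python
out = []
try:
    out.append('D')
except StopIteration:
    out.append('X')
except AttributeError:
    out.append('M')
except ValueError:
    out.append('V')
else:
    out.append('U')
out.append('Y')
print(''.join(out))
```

Execution trace: 'D' (try body, no exception) → 'U' (else) → 'Y' (after the try/except). Output: DUY

Answer: DUY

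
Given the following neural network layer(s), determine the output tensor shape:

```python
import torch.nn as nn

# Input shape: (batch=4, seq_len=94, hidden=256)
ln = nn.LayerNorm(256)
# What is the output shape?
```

Input: (4, 94, 256) -> Output: (4, 94, 256)

Answer: (4, 94, 256)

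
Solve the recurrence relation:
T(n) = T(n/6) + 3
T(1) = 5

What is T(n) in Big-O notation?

Each step divides n by 6 and adds 3. After log_6(n) steps we reach T(1)=5. So T(n) = 3·log_6(n) + 5 = O(log n).

Answer: O(log n)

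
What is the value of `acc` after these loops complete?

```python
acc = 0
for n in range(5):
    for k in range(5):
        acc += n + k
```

Sum of all n+k for n,k in 5x5
`acc` takes the values: 0 → 1 → 3 → 6 → 10 → 11 → 13 → 16 → 20 → 25 → 27 → 30 → 34 → 39 → 45 → 48 → 52 → 57 → 63 → 70 → 74 → 79 → 85 → 92 → 100

Answer: 100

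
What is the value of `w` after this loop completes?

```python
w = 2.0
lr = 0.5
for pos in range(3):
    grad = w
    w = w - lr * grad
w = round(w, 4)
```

Gradient descent: w = 2.0 * (1 - 0.5)^3
`w` takes the values: 2.0 → 1.0 → 0.5 → 0.25

Answer: 0.25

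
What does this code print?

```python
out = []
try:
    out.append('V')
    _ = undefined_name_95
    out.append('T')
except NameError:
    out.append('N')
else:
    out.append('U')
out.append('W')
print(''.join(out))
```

Execution trace: 'V' (try body) → 'N' (except NameError) → 'W' (after the try/except). Output: VNW

Answer: VNW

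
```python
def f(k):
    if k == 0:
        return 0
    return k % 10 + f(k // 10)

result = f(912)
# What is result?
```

Sum of digits of 912: 2 + 1 + 9 = 12

Answer: 12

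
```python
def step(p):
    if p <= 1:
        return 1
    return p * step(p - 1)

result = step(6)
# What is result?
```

step(6) = 6 * 5 * 4 * 3 * 2 * 1 = 720

Answer: 720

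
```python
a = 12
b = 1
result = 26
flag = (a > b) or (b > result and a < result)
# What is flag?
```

Trace:
`a = 12` → a = 12
`b = 1` → b = 1
`result = 26` → result = 26
`flag = (a > b) or (b > result and a < result)` → flag = True
So flag = True

Answer: True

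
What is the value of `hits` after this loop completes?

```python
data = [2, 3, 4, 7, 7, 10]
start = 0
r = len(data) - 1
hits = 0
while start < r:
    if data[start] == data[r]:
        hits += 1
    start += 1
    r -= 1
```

Count matching pairs from ends
`hits` takes the values: 0

Answer: 0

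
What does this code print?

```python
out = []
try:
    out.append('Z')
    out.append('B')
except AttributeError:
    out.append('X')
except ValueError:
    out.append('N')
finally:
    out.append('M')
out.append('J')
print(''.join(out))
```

Execution trace: 'Z' (try body) → 'B' (try body, no exception) → 'M' (finally) → 'J' (after the try/except). Output: ZBMJ

Answer: ZBMJ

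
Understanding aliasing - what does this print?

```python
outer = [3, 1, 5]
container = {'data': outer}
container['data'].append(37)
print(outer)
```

Key concept: dict holds reference to list.
Step by step:
`outer = [3, 1, 5]` → outer = [3, 1, 5]
`container = {'data': outer}` → container = {'data': [3, 1, 5]}
`container['data'].append(37)` → outer = [3, 1, 5, 37]; container = {'data': [3, 1, 5, 37]}
`print(outer)` → prints [3, 1, 5, 37]

Answer: [3, 1, 5, 37]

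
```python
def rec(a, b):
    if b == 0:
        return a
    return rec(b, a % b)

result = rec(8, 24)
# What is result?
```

rec(8, 24) -> rec(24, 8) -> rec(8, 0) -> 8

Answer: 8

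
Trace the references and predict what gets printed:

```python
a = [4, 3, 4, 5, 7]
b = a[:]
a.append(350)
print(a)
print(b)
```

Key concept: slice [:] creates copy.
Step by step:
`a = [4, 3, 4, 5, 7]` → a = [4, 3, 4, 5, 7]
`b = a[:]` → b = [4, 3, 4, 5, 7]
`a.append(350)` → a = [4, 3, 4, 5, 7, 350]
`print(a)` → prints [4, 3, 4, 5, 7, 350]
`print(b)` → prints [4, 3, 4, 5, 7]

Answer:
[4, 3, 4, 5, 7, 350]
[4, 3, 4, 5, 7]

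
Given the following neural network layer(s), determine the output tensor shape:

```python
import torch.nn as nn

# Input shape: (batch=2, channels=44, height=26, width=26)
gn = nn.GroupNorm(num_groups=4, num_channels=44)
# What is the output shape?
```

Input: (2, 44, 26, 26) -> Output: (2, 44, 26, 26)

Answer: (2, 44, 26, 26)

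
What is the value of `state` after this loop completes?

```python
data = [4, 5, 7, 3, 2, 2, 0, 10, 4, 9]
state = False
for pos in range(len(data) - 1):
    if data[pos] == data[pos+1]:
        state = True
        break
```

Check consecutive duplicates in [4, 5, 7, 3, 2, 2, 0, 10, 4, 9]
`state` takes the values: False → True

Answer: True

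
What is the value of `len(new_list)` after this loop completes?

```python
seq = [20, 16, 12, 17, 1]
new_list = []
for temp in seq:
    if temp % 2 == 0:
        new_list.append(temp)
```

Count even numbers in [20, 16, 12, 17, 1]
`new_list` takes the values: [] → [20] → [20, 16] → [20, 16, 12]
So `len(new_list)` = 3

Answer: 3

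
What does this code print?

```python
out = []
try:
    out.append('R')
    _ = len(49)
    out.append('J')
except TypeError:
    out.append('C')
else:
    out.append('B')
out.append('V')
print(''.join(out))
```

Execution trace: 'R' (try body) → 'C' (except TypeError) → 'V' (after the try/except). Output: RCV

Answer: RCV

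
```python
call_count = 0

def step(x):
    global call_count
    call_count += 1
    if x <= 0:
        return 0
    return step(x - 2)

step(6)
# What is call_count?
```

Linear recursion stepping by 2: 4 calls from x=6 down to ≤0.

Answer: 4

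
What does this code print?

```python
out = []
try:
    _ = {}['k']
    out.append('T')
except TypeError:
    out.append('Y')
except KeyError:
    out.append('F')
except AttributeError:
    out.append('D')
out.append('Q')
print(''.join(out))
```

Execution trace: 'F' (except KeyError) → 'Q' (after the try/except). Output: FQ

Answer: FQ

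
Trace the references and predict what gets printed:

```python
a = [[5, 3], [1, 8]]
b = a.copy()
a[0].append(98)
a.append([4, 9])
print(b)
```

Key concept: shallow copy with nested lists.
Step by step:
`a = [[5, 3], [1, 8]]` → a = [[5, 3], [1, 8]]
`b = a.copy()` → b = [[5, 3], [1, 8]]
`a[0].append(98)` → a = [[5, 3, 98], [1, 8]]; b = [[5, 3, 98], [1, 8]]
`a.append([4, 9])` → a = [[5, 3, 98], [1, 8], [4, 9]]
`print(b)` → prints [[5, 3, 98], [1, 8]]

Answer: [[5, 3, 98], [1, 8]]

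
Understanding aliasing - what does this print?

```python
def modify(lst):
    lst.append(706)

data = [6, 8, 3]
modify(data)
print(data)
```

Key concept: function modifies passed list.
Step by step:
`data = [6, 8, 3]` → data = [6, 8, 3]
`modify(data)` → data = [6, 8, 3, 706]
`print(data)` → prints [6, 8, 3, 706]

Answer: [6, 8, 3, 706]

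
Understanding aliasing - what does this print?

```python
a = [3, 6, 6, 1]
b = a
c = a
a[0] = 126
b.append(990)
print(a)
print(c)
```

Key concept: multiple aliases.
Step by step:
`a = [3, 6, 6, 1]` → a = [3, 6, 6, 1]
`b = a` → b = [3, 6, 6, 1] (same object as a)
`c = a` → c = [3, 6, 6, 1] (same object as a, b)
`a[0] = 126` → a = [126, 6, 6, 1] (same object as b, c); b = [126, 6, 6, 1] (same object as a, c); c = [126, 6, 6, 1] (same object as a, b)
`b.append(990)` → a = [126, 6, 6, 1, 990] (same object as b, c); b = [126, 6, 6, 1, 990] (same object as a, c); c = [126, 6, 6, 1, 990] (same object as a, b)
`print(a)` → prints [126, 6, 6, 1, 990]
`print(c)` → prints [126, 6, 6, 1, 990]

Answer:
[126, 6, 6, 1, 990]
[126, 6, 6, 1, 990]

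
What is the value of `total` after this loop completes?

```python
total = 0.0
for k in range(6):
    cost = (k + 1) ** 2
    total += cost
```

Sum of squared losses 1² + 2² + ... + 6²
`total` takes the values: 0.0 → 1.0 → 5.0 → 14.0 → 30.0 → 55.0 → 91.0

Answer: 91.0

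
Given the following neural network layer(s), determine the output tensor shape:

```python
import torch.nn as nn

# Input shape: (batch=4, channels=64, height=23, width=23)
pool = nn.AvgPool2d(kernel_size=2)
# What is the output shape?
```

Input: (4, 64, 23, 23) -> Output: (4, 64, 11, 11)

Answer: (4, 64, 11, 11)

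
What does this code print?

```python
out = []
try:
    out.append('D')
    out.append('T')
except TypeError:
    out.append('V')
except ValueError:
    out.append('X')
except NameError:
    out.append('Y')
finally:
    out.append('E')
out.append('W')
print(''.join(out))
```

Execution trace: 'D' (try body) → 'T' (try body, no exception) → 'E' (finally) → 'W' (after the try/except). Output: DTEW

Answer: DTEW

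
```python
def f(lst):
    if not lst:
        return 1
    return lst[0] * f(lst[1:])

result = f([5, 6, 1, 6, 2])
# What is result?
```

Product over [5, 6, 1, 6, 2] = 5 * 6 * 1 * 6 * 2 = 360

Answer: 360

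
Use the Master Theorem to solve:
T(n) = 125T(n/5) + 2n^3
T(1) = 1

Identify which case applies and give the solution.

a=125, b=5, f(n)=2n^3. log_5(125) = 3. Since c=3 = 3, Case 2 applies: T(n) = Θ(n^log_b(a) · log n) = O(n^3 log n).

Answer: O(n^3 log n) - Case 2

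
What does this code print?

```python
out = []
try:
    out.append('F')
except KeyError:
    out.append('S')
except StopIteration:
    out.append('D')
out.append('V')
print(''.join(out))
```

Execution trace: 'F' (try body, no exception) → 'V' (after the try/except). Output: FV

Answer: FV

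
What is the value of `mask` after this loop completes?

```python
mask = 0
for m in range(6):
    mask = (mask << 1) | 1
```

Build 6 consecutive 1-bits: 0b111111
`mask` takes the values: 0 → 1 → 3 → 7 → 15 → 31 → 63

Answer: 63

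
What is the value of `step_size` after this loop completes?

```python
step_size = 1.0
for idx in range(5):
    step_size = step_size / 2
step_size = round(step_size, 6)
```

Halving LR 5 times: 1 / 2^5
`step_size` takes the values: 1.0 → 0.5 → 0.25 → 0.125 → 0.0625 → 0.03125

Answer: 0.03125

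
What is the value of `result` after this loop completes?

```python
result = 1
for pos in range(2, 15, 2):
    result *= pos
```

Product of even numbers 2 to 14
`result` takes the values: 1 → 2 → 8 → 48 → 384 → 3840 → 46080 → 645120

Answer: 645120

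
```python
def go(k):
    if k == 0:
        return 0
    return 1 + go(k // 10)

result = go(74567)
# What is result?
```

Count of digits of 74567: 5

Answer: 5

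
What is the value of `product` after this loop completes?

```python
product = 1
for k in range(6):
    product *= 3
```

3^6 = 729
`product` takes the values: 1 → 3 → 9 → 27 → 81 → 243 → 729

Answer: 729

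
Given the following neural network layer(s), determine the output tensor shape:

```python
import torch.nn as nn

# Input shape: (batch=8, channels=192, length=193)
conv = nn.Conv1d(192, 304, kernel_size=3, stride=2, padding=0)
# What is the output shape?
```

Input: (8, 192, 193) -> Output: (8, 304, 96)

Answer: (8, 304, 96)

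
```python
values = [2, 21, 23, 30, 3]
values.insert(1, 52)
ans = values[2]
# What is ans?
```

Trace:
`values = [2, 21, 23, 30, 3]` → values = [2, 21, 23, 30, 3]
`values.insert(1, 52)` → values = [2, 52, 21, 23, 30, 3]
`ans = values[2]` → ans = 21
So ans = 21

Answer: 21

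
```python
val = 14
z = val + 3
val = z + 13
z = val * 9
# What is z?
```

Trace:
`val = 14` → val = 14
`z = val + 3` → z = 17
`val = z + 13` → val = 30
`z = val * 9` → z = 270
So z = 270

Answer: 270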